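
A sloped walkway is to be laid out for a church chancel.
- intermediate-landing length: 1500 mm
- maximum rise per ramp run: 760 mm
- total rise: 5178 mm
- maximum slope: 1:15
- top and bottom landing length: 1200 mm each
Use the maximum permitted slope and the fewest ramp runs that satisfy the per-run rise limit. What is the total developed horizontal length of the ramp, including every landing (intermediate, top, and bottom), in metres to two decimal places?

⌈5178/760⌉ = 7 ramp runs. That means 6 intermediate landings.
Ramp run (horizontal) at 1:15: 5178 × 15 = 77670 mm.
Intermediate landings: 6 × 1500 = 9000 mm.
Top and bottom landings: 2 × 1200 = 2400 mm.
Total = 77670 + 9000 + 2400 = 89070 mm.
= 89.07 m.

89.07 m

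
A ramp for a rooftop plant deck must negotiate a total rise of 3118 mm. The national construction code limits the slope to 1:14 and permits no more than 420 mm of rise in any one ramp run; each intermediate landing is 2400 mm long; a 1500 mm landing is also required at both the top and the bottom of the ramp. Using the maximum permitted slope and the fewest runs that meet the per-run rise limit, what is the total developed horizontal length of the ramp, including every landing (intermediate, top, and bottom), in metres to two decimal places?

3118 / 420 = 7.42, so 8 ramp runs are needed. That means 7 intermediate landings.
Horizontal run for 3118 mm of rise at 1:14 is 3118 × 14 = 43652 mm.
Intermediate landings: 7 × 2400 = 16800 mm.
Top and bottom landings: 2 × 1500 = 3000 mm.
Total = 43652 + 16800 + 3000 = 63452 mm.
= 63.45 m.

63.45 m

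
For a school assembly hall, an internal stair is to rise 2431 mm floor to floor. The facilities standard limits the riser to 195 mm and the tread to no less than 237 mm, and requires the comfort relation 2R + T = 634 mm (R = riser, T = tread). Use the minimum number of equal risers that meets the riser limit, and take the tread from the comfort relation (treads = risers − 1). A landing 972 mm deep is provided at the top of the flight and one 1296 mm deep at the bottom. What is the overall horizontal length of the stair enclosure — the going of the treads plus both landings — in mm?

5388 mm

⌈2431/195⌉ = 13 risers.
R = 2431 ÷ 13 = 187 mm.
From 2R + T = 634: T = 634 − 374 = 260 mm.
Going = (13 − 1) × 260 = 3120 mm.
Add landings: 3120 + 972 + 1296 = 5388 mm.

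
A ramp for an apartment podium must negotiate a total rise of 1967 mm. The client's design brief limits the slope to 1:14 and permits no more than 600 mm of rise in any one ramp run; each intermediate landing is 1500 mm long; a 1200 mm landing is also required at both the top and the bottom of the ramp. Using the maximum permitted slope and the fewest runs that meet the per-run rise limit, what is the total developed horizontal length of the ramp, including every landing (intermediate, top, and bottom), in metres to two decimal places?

⌈1967/600⌉ = 4 ramp runs. That means 3 intermediate landings.
Horizontal run for 1967 mm of rise at 1:14 is 1967 × 14 = 27538 mm.
3 intermediate landings contribute 3 × 1500 = 4500 mm.
Top and bottom landings: 2 × 1200 = 2400 mm.
Total = 27538 + 4500 + 2400 = 34438 mm.
= 34.44 m.

34.44 m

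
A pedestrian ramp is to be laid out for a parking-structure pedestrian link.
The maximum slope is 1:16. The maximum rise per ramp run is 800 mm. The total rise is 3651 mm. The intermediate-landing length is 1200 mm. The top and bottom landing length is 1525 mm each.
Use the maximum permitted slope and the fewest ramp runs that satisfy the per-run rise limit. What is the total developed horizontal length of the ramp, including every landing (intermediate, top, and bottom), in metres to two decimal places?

66.27 m

3651 / 800 = 4.564 → round up to 5 ramp runs. That means 4 intermediate landings.
Ramp run (horizontal) at 1:16: 3651 × 16 = 58416 mm.
4 intermediate landings contribute 4 × 1200 = 4800 mm.
Top and bottom landings: 2 × 1525 = 3050 mm.
Total = 58416 + 4800 + 3050 = 66266 mm.
= 66.27 m.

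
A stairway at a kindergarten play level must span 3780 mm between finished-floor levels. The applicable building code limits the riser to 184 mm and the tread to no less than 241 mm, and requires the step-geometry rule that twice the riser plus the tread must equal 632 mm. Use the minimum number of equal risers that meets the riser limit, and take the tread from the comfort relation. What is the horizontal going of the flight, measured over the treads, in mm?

5440 mm

At most 184 each: 3780/184 = 20.54, giving 21 risers.
R = 3780 ÷ 21 = 180 mm.
T = 632 − 2·180 = 272 mm, which satisfies the 241 mm minimum.
21 risers give 20 treads; going = 20 × 272 = 5440 mm.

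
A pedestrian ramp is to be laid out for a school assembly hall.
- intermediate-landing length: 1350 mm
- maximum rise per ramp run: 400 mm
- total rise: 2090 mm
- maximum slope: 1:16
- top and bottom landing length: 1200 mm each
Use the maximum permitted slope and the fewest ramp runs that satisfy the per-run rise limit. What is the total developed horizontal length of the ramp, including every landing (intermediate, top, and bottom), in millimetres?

⌈2090/400⌉ = 6 ramp runs. That means 5 intermediate landings.
Horizontal run for 2090 mm of rise at 1:16 is 2090 × 16 = 33440 mm.
Intermediate landings: 5 × 1350 = 6750 mm.
Top and bottom landings: 2 × 1200 = 2400 mm.
Total = 33440 + 6750 + 2400 = 42590 mm.

42590 mm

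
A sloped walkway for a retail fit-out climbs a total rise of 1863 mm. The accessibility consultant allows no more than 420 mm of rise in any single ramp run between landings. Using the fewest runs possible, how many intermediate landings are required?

4 intermediate landings

At most 420 each: 1863/420 = 4.44, giving 5 ramp runs.
5 runs are separated by 4 intermediate landings.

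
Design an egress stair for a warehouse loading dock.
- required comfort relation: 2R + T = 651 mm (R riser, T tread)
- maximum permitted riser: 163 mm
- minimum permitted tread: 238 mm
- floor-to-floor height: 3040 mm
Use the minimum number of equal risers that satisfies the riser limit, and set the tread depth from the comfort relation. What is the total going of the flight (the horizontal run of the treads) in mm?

3040 / 163 = 18.65, so 19 risers are needed.
R = 3040 ÷ 19 = 160 mm.
Tread T = 651 − 2 × 160 = 331 mm (≥ 238 mm).
Treads = 19 − 1 = 18; going = 18 × 331 = 5958 mm.

5958 mm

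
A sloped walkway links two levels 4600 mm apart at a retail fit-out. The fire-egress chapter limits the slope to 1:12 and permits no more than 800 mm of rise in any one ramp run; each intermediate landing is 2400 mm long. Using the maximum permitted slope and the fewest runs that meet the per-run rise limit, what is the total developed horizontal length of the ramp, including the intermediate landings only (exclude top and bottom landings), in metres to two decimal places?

At most 800 each: 4600/800 = 5.75, giving 6 ramp runs. That means 5 intermediate landings.
Ramp run (horizontal) at 1:12: 4600 × 12 = 55200 mm.
Intermediate landings: 5 × 2400 = 12000 mm.
Developed length = 55200 + 12000 = 67200 mm.
= 67.20 m.

67.20 m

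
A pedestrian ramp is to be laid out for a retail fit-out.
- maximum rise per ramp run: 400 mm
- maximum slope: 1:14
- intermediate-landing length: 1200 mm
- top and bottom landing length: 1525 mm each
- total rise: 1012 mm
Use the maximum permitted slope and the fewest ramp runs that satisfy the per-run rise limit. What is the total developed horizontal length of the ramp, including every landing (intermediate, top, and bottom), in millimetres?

19618 mm

1012 / 400 = 2.530 → round up to 3 ramp runs. That means 2 intermediate landings.
Ramp run (horizontal) at 1:14: 1012 × 14 = 14168 mm.
2 intermediate landings contribute 2 × 1200 = 2400 mm.
Top and bottom landings: 2 × 1525 = 3050 mm.
Total = 14168 + 2400 + 3050 = 19618 mm.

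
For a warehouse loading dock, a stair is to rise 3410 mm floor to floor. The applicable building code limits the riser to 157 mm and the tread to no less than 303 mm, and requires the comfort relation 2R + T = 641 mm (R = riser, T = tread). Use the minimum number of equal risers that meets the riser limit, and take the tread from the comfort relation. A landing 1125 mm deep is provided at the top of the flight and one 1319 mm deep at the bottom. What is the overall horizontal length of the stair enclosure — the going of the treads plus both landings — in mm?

⌈3410/157⌉ = 22 risers.
Riser R = 3410 / 22 = 155 mm, within the 157 mm limit.
From 2R + T = 641: T = 641 − 310 = 331 mm.
Treads = 22 − 1 = 21; going = 21 × 331 = 6951 mm.
Add landings: 6951 + 1125 + 1319 = 9395 mm.

9395 mm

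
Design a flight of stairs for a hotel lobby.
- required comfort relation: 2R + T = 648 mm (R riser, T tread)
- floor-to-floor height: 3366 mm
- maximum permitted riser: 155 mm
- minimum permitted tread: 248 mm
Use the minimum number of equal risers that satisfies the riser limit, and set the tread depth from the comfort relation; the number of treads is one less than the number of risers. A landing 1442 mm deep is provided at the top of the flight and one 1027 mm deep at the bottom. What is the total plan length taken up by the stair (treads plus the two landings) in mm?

⌈3366/155⌉ = 22 risers.
R = 3366 ÷ 22 = 153 mm.
Tread T = 648 − 2 × 153 = 342 mm (≥ 248 mm).
Treads = 22 − 1 = 21; going = 21 × 342 = 7182 mm.
Add landings: 7182 + 1442 + 1027 = 9651 mm.

9651 mm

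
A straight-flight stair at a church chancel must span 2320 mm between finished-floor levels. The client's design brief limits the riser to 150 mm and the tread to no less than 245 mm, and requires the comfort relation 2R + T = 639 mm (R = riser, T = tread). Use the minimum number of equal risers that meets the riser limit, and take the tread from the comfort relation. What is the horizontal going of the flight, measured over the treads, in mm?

5235 mm

At most 150 each: 2320/150 = 15.47, giving 16 risers.
Each riser is 2320/16 = 145 mm (≤ 150 mm).
From 2R + T = 639: T = 639 − 290 = 349 mm.
Treads = 16 − 1 = 15; going = 15 × 349 = 5235 mm.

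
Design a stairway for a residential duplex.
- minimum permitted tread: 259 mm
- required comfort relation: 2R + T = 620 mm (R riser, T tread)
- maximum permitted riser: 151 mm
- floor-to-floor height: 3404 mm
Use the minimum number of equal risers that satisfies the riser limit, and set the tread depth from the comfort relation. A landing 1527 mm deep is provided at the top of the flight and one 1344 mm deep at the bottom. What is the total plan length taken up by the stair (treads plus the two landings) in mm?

9999 mm

3404 / 151 = 22.543 → round up to 23 risers.
Riser R = 3404 / 23 = 148 mm, within the 151 mm limit.
T = 620 − 2·148 = 324 mm, which satisfies the 259 mm minimum.
23 risers give 22 treads; going = 22 × 324 = 7128 mm.
Enclosure = 7128 + 1527 + 1344 = 9999 mm.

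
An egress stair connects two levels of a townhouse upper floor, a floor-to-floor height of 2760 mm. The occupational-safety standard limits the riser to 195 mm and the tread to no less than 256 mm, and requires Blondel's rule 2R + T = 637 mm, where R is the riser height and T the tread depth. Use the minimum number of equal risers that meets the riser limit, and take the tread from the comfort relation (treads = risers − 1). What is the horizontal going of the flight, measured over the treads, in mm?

2760 / 195 = 14.154 → round up to 15 risers.
Each riser is 2760/15 = 184 mm (≤ 195 mm).
Tread T = 637 − 2 × 184 = 269 mm (≥ 256 mm).
Treads = 15 − 1 = 14; going = 14 × 269 = 3766 mm.

3766 mm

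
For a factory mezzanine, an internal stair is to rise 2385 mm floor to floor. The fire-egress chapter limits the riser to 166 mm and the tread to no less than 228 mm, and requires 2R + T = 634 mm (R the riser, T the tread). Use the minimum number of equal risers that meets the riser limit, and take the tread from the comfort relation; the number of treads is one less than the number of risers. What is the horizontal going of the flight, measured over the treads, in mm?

2385 / 166 = 14.37, so 15 risers are needed.
R = 2385 ÷ 15 = 159 mm.
From 2R + T = 634: T = 634 − 318 = 316 mm.
Going = (15 − 1) × 316 = 4424 mm.

4424 mm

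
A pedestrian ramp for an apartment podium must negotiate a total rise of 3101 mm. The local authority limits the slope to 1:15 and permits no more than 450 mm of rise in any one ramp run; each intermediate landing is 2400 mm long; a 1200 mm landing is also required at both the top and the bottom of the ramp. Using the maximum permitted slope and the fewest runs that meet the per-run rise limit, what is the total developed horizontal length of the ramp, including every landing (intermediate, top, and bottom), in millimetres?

63315 mm

3101 / 450 = 6.891 → round up to 7 ramp runs. That means 6 intermediate landings.
Horizontal run for 3101 mm of rise at 1:15 is 3101 × 15 = 46515 mm.
6 intermediate landings contribute 6 × 2400 = 14400 mm.
Top and bottom landings: 2 × 1200 = 2400 mm.
Total = 46515 + 14400 + 2400 = 63315 mm.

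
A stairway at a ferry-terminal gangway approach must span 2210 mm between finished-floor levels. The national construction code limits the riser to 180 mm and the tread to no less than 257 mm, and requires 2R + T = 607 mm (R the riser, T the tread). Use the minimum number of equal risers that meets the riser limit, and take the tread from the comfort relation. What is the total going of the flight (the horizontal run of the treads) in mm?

3204 mm

2210 / 180 = 12.278 → round up to 13 risers.
Each riser is 2210/13 = 170 mm (≤ 180 mm).
T = 607 − 2·170 = 267 mm, which satisfies the 257 mm minimum.
Going = (13 − 1) × 267 = 3204 mm.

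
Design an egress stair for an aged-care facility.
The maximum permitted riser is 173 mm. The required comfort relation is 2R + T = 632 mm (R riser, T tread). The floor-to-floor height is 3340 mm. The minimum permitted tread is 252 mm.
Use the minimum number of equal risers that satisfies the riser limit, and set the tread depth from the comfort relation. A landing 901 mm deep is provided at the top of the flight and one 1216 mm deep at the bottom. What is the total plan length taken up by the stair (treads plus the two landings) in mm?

At most 173 each: 3340/173 = 19.31, giving 20 risers.
Riser R = 3340 / 20 = 167 mm, within the 173 mm limit.
T = 632 − 2·167 = 298 mm, which satisfies the 252 mm minimum.
20 risers give 19 treads; going = 19 × 298 = 5662 mm.
Add landings: 5662 + 901 + 1216 = 7779 mm.

7779 mm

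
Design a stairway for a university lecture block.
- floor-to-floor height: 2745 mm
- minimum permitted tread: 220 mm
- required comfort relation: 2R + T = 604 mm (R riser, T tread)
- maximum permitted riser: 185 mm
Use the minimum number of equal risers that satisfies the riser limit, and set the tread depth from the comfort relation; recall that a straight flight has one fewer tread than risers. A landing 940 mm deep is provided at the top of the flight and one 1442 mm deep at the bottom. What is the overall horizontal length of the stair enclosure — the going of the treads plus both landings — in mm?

2745 / 185 = 14.84, so 15 risers are needed.
R = 2745 ÷ 15 = 183 mm.
Tread T = 604 − 2 × 183 = 238 mm (≥ 220 mm).
Going = (15 − 1) × 238 = 3332 mm.
Enclosure = 3332 + 940 + 1442 = 5714 mm.

5714 mm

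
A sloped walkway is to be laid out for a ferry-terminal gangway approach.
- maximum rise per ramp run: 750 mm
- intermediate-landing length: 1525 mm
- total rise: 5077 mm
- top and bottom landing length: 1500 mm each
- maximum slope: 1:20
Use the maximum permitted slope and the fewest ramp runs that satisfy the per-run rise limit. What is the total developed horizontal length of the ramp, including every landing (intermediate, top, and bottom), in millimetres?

113690 mm

5077 / 750 = 6.77, so 7 ramp runs are needed. That means 6 intermediate landings.
Horizontal run for 5077 mm of rise at 1:20 is 5077 × 20 = 101540 mm.
6 intermediate landings contribute 6 × 1525 = 9150 mm.
Top and bottom landings: 2 × 1500 = 3000 mm.
Total = 101540 + 9150 + 3000 = 113690 mm.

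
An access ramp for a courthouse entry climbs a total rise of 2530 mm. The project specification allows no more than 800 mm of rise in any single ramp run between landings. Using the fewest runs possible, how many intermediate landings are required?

2530 / 800 = 3.16, so 4 ramp runs are needed.
4 runs are separated by 3 intermediate landings.

3 intermediate landings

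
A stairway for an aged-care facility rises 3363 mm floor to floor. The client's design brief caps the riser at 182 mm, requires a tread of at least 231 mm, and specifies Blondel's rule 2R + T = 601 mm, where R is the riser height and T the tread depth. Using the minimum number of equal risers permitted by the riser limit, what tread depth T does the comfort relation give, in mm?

3363 / 182 = 18.478 → round up to 19 risers.
Each riser is 3363/19 = 177 mm (≤ 182 mm).
T = 601 − 2·177 = 247 mm, which satisfies the 231 mm minimum.

247 mm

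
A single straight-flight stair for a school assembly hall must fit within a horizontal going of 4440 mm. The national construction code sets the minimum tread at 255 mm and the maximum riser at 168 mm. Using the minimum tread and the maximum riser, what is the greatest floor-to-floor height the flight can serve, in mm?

3024 mm

Treads that fit: ⌊4440 / 255⌋ = 17.
Risers = treads + 1 = 18.
Maximum height = 18 × 168 = 3024 mm.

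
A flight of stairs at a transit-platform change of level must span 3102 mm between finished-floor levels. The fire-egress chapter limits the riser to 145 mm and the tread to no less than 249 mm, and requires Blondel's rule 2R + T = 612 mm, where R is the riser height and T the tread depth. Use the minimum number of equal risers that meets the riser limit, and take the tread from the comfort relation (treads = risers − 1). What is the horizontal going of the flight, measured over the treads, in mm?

At most 145 each: 3102/145 = 21.39, giving 22 risers.
R = 3102 ÷ 22 = 141 mm.
Tread T = 612 − 2 × 141 = 330 mm (≥ 249 mm).
Treads = 22 − 1 = 21; going = 21 × 330 = 6930 mm.

6930 mm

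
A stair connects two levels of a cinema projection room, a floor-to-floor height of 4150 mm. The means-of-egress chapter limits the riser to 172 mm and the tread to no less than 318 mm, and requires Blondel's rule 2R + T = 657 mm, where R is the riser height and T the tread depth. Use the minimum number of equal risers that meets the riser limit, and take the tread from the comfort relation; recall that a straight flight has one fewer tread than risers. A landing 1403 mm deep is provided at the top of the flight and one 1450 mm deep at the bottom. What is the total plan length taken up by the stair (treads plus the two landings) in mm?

10653 mm

⌈4150/172⌉ = 25 risers.
R = 4150 ÷ 25 = 166 mm.
Tread T = 657 − 2 × 166 = 325 mm (≥ 318 mm).
25 risers give 24 treads; going = 24 × 325 = 7800 mm.
Add landings: 7800 + 1403 + 1450 = 10653 mm.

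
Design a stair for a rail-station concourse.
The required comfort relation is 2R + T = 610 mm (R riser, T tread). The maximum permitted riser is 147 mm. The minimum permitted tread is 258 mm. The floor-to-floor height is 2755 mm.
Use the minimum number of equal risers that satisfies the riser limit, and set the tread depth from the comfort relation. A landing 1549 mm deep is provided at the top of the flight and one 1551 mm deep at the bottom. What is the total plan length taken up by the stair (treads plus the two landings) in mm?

2755 / 147 = 18.741 → round up to 19 risers.
Each riser is 2755/19 = 145 mm (≤ 147 mm).
T = 610 − 2·145 = 320 mm, which satisfies the 258 mm minimum.
Treads = 19 − 1 = 18; going = 18 × 320 = 5760 mm.
Enclosure = 5760 + 1549 + 1551 = 8860 mm.

8860 mm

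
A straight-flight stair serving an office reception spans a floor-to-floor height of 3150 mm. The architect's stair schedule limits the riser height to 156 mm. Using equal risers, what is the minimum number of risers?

21 risers

At most 156 each: 3150/156 = 20.19, giving 21 risers.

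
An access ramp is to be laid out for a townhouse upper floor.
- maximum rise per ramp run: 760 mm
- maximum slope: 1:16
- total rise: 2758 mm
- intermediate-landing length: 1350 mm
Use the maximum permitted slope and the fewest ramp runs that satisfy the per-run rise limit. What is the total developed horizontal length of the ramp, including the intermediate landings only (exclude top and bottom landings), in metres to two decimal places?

48.18 m

⌈2758/760⌉ = 4 ramp runs. That means 3 intermediate landings.
Horizontal run for 2758 mm of rise at 1:16 is 2758 × 16 = 44128 mm.
Intermediate landings: 3 × 1350 = 4050 mm.
Developed length = 44128 + 4050 = 48178 mm.
= 48.18 m.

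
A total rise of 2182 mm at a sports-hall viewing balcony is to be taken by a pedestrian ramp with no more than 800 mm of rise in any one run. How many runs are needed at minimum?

2182 / 800 = 2.73, so 3 ramp runs are needed.

3 runs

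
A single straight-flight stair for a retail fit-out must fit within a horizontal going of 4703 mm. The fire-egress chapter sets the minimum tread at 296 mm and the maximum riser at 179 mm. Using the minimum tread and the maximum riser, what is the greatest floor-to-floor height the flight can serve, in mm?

2864 mm

Treads that fit: ⌊4703 / 296⌋ = 15.
Risers = treads + 1 = 16.
Maximum height = 16 × 179 = 2864 mm.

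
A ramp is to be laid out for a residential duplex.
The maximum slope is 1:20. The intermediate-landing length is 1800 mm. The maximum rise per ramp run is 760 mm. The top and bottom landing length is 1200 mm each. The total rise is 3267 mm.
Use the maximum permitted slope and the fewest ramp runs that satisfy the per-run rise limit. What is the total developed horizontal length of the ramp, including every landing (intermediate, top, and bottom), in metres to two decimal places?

At most 760 each: 3267/760 = 4.30, giving 5 ramp runs. That means 4 intermediate landings.
Ramp run (horizontal) at 1:20: 3267 × 20 = 65340 mm.
4 intermediate landings contribute 4 × 1800 = 7200 mm.
Top and bottom landings: 2 × 1200 = 2400 mm.
Total = 65340 + 7200 + 2400 = 74940 mm.
= 74.94 m.

74.94 m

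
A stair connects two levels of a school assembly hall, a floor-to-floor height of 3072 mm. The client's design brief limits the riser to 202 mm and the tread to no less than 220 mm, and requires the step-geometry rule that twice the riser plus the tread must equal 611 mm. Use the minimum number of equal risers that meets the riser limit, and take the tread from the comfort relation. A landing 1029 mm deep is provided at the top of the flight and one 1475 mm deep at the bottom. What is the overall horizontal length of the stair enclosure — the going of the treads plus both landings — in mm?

5909 mm

At most 202 each: 3072/202 = 15.21, giving 16 risers.
Riser R = 3072 / 16 = 192 mm, within the 202 mm limit.
From 2R + T = 611: T = 611 − 384 = 227 mm.
Going = (16 − 1) × 227 = 3405 mm.
Enclosure = 3405 + 1029 + 1475 = 5909 mm.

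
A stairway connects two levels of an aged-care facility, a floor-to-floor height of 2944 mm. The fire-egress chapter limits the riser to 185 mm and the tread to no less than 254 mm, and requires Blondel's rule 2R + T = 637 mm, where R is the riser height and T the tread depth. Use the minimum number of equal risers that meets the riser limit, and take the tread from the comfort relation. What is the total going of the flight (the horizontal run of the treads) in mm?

4035 mm

At most 185 each: 2944/185 = 15.91, giving 16 risers.
R = 2944 ÷ 16 = 184 mm.
Tread T = 637 − 2 × 184 = 269 mm (≥ 254 mm).
16 risers give 15 treads; going = 15 × 269 = 4035 mm.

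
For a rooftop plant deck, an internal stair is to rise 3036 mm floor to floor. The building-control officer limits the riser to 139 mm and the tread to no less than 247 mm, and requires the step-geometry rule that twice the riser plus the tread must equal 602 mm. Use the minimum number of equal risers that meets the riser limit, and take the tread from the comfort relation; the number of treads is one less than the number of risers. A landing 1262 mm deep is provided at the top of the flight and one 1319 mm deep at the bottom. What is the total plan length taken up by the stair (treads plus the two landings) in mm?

3036 / 139 = 21.842 → round up to 22 risers.
R = 3036 ÷ 22 = 138 mm.
From 2R + T = 602: T = 602 − 276 = 326 mm.
22 risers give 21 treads; going = 21 × 326 = 6846 mm.
Enclosure = 6846 + 1262 + 1319 = 9427 mm.

9427 mm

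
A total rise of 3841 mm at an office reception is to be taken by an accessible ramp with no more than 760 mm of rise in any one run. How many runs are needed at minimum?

6 runs

3841 / 760 = 5.05, so 6 ramp runs are needed.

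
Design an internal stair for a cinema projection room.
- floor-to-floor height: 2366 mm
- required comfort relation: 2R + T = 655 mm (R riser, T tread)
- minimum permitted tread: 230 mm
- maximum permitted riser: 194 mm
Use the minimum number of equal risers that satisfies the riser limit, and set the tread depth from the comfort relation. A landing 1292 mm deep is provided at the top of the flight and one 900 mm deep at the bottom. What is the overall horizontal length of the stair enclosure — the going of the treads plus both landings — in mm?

5684 mm

At most 194 each: 2366/194 = 12.20, giving 13 risers.
Each riser is 2366/13 = 182 mm (≤ 194 mm).
From 2R + T = 655: T = 655 − 364 = 291 mm.
Treads = 13 − 1 = 12; going = 12 × 291 = 3492 mm.
Add landings: 3492 + 1292 + 900 = 5684 mm.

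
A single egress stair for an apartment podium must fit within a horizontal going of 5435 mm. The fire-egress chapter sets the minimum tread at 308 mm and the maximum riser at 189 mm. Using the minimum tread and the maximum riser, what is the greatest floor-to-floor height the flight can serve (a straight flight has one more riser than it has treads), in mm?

5435 / 308 = 17.65, so 17 treads fit.
Risers = treads + 1 = 18.
Maximum height = 18 × 189 = 3402 mm.

3402 mm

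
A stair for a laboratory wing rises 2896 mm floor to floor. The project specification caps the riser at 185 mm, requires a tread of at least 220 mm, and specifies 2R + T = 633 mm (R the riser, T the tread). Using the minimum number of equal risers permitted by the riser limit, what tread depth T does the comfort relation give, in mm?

At most 185 each: 2896/185 = 15.65, giving 16 risers.
Riser R = 2896 / 16 = 181 mm, within the 185 mm limit.
From 2R + T = 633: T = 633 − 362 = 271 mm.

271 mm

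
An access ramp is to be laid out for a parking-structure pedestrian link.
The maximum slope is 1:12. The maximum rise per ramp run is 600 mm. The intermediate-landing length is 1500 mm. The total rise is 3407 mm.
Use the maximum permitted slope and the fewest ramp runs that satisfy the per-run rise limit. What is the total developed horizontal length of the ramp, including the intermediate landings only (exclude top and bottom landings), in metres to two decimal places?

48.38 m

At most 600 each: 3407/600 = 5.68, giving 6 ramp runs. That means 5 intermediate landings.
Horizontal run for 3407 mm of rise at 1:12 is 3407 × 12 = 40884 mm.
5 intermediate landings contribute 5 × 1500 = 7500 mm.
Total developed length = 40884 + 7500 = 48384 mm.
= 48.38 m.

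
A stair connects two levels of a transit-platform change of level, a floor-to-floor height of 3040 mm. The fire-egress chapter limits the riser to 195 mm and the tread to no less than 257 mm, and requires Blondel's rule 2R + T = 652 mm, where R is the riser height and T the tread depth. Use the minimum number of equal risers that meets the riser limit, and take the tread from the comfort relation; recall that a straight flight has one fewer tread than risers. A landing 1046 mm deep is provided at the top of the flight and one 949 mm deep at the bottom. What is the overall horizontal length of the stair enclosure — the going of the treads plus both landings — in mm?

6075 mm

3040 / 195 = 15.590 → round up to 16 risers.
R = 3040 ÷ 16 = 190 mm.
Tread T = 652 − 2 × 190 = 272 mm (≥ 257 mm).
Treads = 16 − 1 = 15; going = 15 × 272 = 4080 mm.
Add landings: 4080 + 1046 + 949 = 6075 mm.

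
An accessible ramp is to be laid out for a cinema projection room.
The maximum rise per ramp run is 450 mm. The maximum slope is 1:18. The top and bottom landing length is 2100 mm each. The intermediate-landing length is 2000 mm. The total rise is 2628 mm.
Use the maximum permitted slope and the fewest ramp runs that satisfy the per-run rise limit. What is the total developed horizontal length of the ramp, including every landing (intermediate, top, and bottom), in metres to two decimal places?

61.50 m

At most 450 each: 2628/450 = 5.84, giving 6 ramp runs. That means 5 intermediate landings.
Horizontal run for 2628 mm of rise at 1:18 is 2628 × 18 = 47304 mm.
5 intermediate landings contribute 5 × 2000 = 10000 mm.
Top and bottom landings: 2 × 2100 = 4200 mm.
Total = 47304 + 10000 + 4200 = 61504 mm.
= 61.50 m.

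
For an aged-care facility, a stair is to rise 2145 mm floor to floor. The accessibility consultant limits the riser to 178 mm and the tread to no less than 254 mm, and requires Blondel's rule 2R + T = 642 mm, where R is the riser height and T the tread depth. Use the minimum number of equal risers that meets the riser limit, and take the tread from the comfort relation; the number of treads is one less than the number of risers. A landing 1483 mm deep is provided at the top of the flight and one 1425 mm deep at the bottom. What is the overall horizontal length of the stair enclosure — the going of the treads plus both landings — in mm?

At most 178 each: 2145/178 = 12.05, giving 13 risers.
Riser R = 2145 / 13 = 165 mm, within the 178 mm limit.
Tread T = 642 − 2 × 165 = 312 mm (≥ 254 mm).
Going = (13 − 1) × 312 = 3744 mm.
Add landings: 3744 + 1483 + 1425 = 6652 mm.

6652 mm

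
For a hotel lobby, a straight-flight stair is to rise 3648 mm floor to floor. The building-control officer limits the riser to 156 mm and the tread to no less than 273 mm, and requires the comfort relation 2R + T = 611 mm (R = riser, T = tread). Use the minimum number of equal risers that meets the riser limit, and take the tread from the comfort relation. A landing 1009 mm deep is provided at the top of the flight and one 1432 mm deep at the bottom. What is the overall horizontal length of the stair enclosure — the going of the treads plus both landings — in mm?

9502 mm

⌈3648/156⌉ = 24 risers.
Riser R = 3648 / 24 = 152 mm, within the 156 mm limit.
T = 611 − 2·152 = 307 mm, which satisfies the 273 mm minimum.
24 risers give 23 treads; going = 23 × 307 = 7061 mm.
Add landings: 7061 + 1009 + 1432 = 9502 mm.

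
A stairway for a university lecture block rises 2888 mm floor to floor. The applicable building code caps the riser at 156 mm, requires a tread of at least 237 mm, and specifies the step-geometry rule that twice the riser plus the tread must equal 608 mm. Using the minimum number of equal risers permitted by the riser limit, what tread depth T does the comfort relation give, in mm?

304 mm

2888 / 156 = 18.513 → round up to 19 risers.
R = 2888 ÷ 19 = 152 mm.
T = 608 − 2·152 = 304 mm, which satisfies the 237 mm minimum.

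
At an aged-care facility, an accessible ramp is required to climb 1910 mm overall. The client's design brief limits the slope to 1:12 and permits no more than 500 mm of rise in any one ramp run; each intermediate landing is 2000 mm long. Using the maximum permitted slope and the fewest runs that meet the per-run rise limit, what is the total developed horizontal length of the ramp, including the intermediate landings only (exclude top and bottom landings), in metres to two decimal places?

1910 / 500 = 3.820 → round up to 4 ramp runs. That means 3 intermediate landings.
Ramp run (horizontal) at 1:12: 1910 × 12 = 22920 mm.
Intermediate landings: 3 × 2000 = 6000 mm.
Total developed length = 22920 + 6000 = 28920 mm.
= 28.92 m.

28.92 m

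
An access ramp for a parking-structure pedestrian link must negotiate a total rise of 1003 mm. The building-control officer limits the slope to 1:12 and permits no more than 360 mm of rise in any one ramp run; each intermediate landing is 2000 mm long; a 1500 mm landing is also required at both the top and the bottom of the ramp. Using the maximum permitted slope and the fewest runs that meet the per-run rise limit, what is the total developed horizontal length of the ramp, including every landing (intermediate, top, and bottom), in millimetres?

⌈1003/360⌉ = 3 ramp runs. That means 2 intermediate landings.
Ramp run (horizontal) at 1:12: 1003 × 12 = 12036 mm.
Intermediate landings: 2 × 2000 = 4000 mm.
Top and bottom landings: 2 × 1500 = 3000 mm.
Total = 12036 + 4000 + 3000 = 19036 mm.

19036 mm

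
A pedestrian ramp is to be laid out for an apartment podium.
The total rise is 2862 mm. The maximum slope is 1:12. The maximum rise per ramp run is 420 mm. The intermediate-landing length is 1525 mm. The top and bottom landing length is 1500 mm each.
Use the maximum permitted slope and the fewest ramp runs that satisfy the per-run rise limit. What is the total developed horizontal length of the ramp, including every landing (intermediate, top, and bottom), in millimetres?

46494 mm

At most 420 each: 2862/420 = 6.81, giving 7 ramp runs. That means 6 intermediate landings.
Ramp run (horizontal) at 1:12: 2862 × 12 = 34344 mm.
Intermediate landings: 6 × 1525 = 9150 mm.
Top and bottom landings: 2 × 1500 = 3000 mm.
Total = 34344 + 9150 + 3000 = 46494 mm.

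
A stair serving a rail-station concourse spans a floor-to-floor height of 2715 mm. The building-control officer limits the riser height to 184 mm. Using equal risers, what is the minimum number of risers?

⌈2715/184⌉ = 15 risers.

15 risers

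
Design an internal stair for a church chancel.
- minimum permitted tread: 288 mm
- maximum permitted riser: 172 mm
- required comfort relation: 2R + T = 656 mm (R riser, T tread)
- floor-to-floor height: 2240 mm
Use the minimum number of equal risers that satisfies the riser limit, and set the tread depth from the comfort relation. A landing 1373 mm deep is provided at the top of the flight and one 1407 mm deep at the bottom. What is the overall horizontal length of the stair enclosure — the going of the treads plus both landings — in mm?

7148 mm

⌈2240/172⌉ = 14 risers.
Each riser is 2240/14 = 160 mm (≤ 172 mm).
Tread T = 656 − 2 × 160 = 336 mm (≥ 288 mm).
Treads = 14 − 1 = 13; going = 13 × 336 = 4368 mm.
Add landings: 4368 + 1373 + 1407 = 7148 mm.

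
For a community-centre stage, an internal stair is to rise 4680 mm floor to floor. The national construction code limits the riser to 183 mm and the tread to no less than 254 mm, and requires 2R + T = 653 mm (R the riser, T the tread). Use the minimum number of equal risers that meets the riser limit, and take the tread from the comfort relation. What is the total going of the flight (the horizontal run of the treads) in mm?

7325 mm

4680 / 183 = 25.57, so 26 risers are needed.
Riser R = 4680 / 26 = 180 mm, within the 183 mm limit.
From 2R + T = 653: T = 653 − 360 = 293 mm.
Treads = 26 − 1 = 25; going = 25 × 293 = 7325 mm.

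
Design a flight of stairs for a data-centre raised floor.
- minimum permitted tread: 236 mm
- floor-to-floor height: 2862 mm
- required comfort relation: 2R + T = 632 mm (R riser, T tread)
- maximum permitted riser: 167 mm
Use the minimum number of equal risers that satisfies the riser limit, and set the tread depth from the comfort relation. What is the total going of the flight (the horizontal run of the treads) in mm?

2862 / 167 = 17.14, so 18 risers are needed.
Each riser is 2862/18 = 159 mm (≤ 167 mm).
Tread T = 632 − 2 × 159 = 314 mm (≥ 236 mm).
18 risers give 17 treads; going = 17 × 314 = 5338 mm.

5338 mm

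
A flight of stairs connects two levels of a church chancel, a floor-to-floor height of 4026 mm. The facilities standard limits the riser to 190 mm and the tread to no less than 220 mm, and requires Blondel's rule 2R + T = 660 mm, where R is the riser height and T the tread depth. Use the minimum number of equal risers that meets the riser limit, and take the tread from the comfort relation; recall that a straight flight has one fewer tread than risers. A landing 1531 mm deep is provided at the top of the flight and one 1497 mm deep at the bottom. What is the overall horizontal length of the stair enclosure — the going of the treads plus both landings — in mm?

9202 mm

4026 / 190 = 21.189 → round up to 22 risers.
Each riser is 4026/22 = 183 mm (≤ 190 mm).
Tread T = 660 − 2 × 183 = 294 mm (≥ 220 mm).
Treads = 22 − 1 = 21; going = 21 × 294 = 6174 mm.
Enclosure = 6174 + 1531 + 1497 = 9202 mm.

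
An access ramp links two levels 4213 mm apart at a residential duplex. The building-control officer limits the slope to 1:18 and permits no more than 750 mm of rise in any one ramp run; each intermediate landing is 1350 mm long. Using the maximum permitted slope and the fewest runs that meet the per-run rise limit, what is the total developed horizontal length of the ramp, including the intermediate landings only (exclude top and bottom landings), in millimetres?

82584 mm

⌈4213/750⌉ = 6 ramp runs. That means 5 intermediate landings.
Ramp run (horizontal) at 1:18: 4213 × 18 = 75834 mm.
5 intermediate landings contribute 5 × 1350 = 6750 mm.
Total developed length = 75834 + 6750 = 82584 mm.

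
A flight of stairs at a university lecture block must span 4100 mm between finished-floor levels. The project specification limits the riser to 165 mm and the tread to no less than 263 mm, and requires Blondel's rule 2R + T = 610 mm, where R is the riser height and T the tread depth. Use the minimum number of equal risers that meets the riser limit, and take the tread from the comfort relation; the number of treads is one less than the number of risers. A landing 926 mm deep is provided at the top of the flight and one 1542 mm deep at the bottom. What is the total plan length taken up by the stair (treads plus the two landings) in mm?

9236 mm

⌈4100/165⌉ = 25 risers.
Riser R = 4100 / 25 = 164 mm, within the 165 mm limit.
From 2R + T = 610: T = 610 − 328 = 282 mm.
25 risers give 24 treads; going = 24 × 282 = 6768 mm.
Add landings: 6768 + 926 + 1542 = 9236 mm.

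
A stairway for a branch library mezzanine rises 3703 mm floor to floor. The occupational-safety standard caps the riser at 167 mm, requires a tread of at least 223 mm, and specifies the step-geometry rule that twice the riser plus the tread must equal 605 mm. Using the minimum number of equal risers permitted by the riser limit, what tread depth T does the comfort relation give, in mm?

283 mm

At most 167 each: 3703/167 = 22.17, giving 23 risers.
R = 3703 ÷ 23 = 161 mm.
Tread T = 605 − 2 × 161 = 283 mm (≥ 223 mm).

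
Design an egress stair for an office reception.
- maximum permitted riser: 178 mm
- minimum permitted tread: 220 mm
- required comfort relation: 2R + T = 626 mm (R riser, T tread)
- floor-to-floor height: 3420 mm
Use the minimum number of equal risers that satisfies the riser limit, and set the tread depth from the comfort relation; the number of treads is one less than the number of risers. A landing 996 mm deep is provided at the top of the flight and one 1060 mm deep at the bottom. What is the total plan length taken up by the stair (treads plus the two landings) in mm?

7452 mm

⌈3420/178⌉ = 20 risers.
Riser R = 3420 / 20 = 171 mm, within the 178 mm limit.
Tread T = 626 − 2 × 171 = 284 mm (≥ 220 mm).
20 risers give 19 treads; going = 19 × 284 = 5396 mm.
Add landings: 5396 + 996 + 1060 = 7452 mm.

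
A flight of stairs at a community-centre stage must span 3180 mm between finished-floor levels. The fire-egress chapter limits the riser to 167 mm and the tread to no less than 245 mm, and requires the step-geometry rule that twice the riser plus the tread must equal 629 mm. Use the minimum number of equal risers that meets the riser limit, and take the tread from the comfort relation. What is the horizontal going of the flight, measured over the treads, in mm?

3180 / 167 = 19.042 → round up to 20 risers.
R = 3180 ÷ 20 = 159 mm.
T = 629 − 2·159 = 311 mm, which satisfies the 245 mm minimum.
20 risers give 19 treads; going = 19 × 311 = 5909 mm.

5909 mm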